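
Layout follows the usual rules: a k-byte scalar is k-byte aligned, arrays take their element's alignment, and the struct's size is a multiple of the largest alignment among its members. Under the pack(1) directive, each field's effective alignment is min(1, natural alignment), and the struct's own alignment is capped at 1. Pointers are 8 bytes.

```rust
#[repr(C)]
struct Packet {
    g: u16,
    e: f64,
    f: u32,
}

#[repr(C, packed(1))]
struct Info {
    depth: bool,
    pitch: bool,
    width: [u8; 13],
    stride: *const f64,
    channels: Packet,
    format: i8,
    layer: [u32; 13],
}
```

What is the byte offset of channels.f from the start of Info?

Packet: @0: g [2B, align 2] → 2; +6 pad (align 8); @8: e [8B, align 8] → 16; @16: f [4B, align 4] → 20; +4 tail pad (align 8); size 24, align 8
@0: depth [1B, align 1] → 1
@1: pitch [1B, align 1] → 2
@2: width [13B, align 1] → 15
@15: stride [8B, align 1] → 23
@23: channels [24B, align 1] → 47
within Packet: f at 16
23 + 16 = 39

39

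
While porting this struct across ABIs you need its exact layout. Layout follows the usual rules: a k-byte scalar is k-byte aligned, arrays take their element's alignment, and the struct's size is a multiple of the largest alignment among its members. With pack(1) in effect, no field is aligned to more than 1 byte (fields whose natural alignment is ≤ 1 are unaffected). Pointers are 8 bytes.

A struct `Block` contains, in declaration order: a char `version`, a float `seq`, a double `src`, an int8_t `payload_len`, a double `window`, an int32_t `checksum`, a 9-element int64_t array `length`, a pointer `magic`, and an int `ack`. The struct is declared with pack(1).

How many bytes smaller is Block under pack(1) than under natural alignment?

18

natural layout:
  @0: version [1B, align 1] → 1
  +3 pad (align 4)
  @4: seq [4B, align 4] → 8
  @8: src [8B, align 8] → 16
  @16: payload_len [1B, align 1] → 17
  +7 pad (align 8)
  @24: window [8B, align 8] → 32
  @32: checksum [4B, align 4] → 36
  +4 pad (align 8)
  @40: length [72B, align 8] → 112
  @112: magic [8B, align 8] → 120
  @120: ack [4B, align 4] → 124
  +4 tail pad (align 8)
  size 128, align 8
packed(1) layout:
  @0: version [1B, align 1] → 1
  @1: seq [4B, align 1] → 5
  @5: src [8B, align 1] → 13
  @13: payload_len [1B, align 1] → 14
  @14: window [8B, align 1] → 22
  @22: checksum [4B, align 1] → 26
  @26: length [72B, align 1] → 98
  @98: magic [8B, align 1] → 106
  @106: ack [4B, align 1] → 110
  size 110, align 1
128 − 110 = 18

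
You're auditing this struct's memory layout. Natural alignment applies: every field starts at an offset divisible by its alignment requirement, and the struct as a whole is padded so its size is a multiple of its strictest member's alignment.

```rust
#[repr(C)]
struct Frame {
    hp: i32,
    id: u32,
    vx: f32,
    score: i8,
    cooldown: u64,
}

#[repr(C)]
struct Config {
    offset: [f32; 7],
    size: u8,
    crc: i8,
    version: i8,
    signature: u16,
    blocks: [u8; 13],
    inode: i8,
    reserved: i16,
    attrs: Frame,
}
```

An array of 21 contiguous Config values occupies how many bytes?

1680

Frame: hp at 0 (size 4, align 4) → ends 4; id at 4 (size 4, align 4) → ends 8; vx at 8 (size 4, align 4) → ends 12; score at 12 (size 1, align 1) → ends 13; pad 3 to align 8 for cooldown; cooldown at 16 (size 8, align 8) → ends 24; total 24 bytes, alignment 8
offset at 0 (size 28, align 4) → ends 28
size at 28 (size 1, align 1) → ends 29
crc at 29 (size 1, align 1) → ends 30
version at 30 (size 1, align 1) → ends 31
pad 1 to align 2 for signature
signature at 32 (size 2, align 2) → ends 34
blocks at 34 (size 13, align 1) → ends 47
inode at 47 (size 1, align 1) → ends 48
reserved at 48 (size 2, align 2) → ends 50
pad 6 to align 8 for attrs
attrs at 56 (size 24, align 8) → ends 80
total 80 bytes, alignment 8
array of 21: 21 × 80 = 1680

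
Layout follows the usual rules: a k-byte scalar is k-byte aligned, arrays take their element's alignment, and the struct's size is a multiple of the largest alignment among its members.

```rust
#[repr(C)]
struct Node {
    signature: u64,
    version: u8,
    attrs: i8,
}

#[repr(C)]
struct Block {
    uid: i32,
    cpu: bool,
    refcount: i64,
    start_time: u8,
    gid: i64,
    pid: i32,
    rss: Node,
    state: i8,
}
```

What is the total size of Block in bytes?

Node: 0..8  signature  (8B, 8-aligned); 8..9  version  (1B, 1-aligned); 9..10  attrs  (1B, 1-aligned); 10..16  -- tail padding (6B); sizeof = 16, alignof = 8
0..4  uid  (4B, 4-aligned)
4..5  cpu  (1B, 1-aligned)
5..8  -- padding (3B)
8..16  refcount  (8B, 8-aligned)
16..17  start_time  (1B, 1-aligned)
17..24  -- padding (7B)
24..32  gid  (8B, 8-aligned)
32..36  pid  (4B, 4-aligned)
36..40  -- padding (4B)
40..56  rss  (16B, 8-aligned)
56..57  state  (1B, 1-aligned)
57..64  -- tail padding (7B)
sizeof = 64, alignof = 8

64 bytes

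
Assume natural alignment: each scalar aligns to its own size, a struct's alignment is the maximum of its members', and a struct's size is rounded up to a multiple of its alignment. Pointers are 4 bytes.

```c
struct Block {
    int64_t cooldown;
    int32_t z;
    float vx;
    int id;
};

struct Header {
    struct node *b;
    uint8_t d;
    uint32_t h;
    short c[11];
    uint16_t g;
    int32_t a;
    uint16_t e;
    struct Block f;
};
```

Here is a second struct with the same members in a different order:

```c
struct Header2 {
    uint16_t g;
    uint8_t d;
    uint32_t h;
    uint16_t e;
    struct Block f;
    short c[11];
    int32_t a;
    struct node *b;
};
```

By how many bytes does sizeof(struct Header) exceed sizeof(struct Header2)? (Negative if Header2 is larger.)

Block: 0..8  cooldown  (8B, 8-aligned); 8..12  z  (4B, 4-aligned); 12..16  vx  (4B, 4-aligned); 16..20  id  (4B, 4-aligned); 20..24  -- tail padding (4B); sizeof = 24, alignof = 8
0..4  b  (4B, 4-aligned)
4..5  d  (1B, 1-aligned)
5..8  -- padding (3B)
8..12  h  (4B, 4-aligned)
12..34  c  (22B, 2-aligned)
34..36  g  (2B, 2-aligned)
36..40  a  (4B, 4-aligned)
40..42  e  (2B, 2-aligned)
42..48  -- padding (6B)
48..72  f  (24B, 8-aligned)
sizeof = 72, alignof = 8
— Header2 —
0..2  g  (2B, 2-aligned)
2..3  d  (1B, 1-aligned)
3..4  -- padding (1B)
4..8  h  (4B, 4-aligned)
8..10  e  (2B, 2-aligned)
10..16  -- padding (6B)
16..40  f  (24B, 8-aligned)
40..62  c  (22B, 2-aligned)
62..64  -- padding (2B)
64..68  a  (4B, 4-aligned)
68..72  b  (4B, 4-aligned)
sizeof = 72, alignof = 8
72 − 72 = 0

0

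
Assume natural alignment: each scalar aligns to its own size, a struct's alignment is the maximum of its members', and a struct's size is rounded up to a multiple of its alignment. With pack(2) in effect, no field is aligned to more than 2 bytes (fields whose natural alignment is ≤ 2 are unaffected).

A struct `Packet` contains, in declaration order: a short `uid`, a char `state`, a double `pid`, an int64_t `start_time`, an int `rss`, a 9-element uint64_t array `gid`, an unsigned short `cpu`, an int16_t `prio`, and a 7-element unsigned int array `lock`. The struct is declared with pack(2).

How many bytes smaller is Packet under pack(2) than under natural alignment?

natural layout:
  uid at 0 (size 2, align 2) → ends 2
  state at 2 (size 1, align 1) → ends 3
  pad 5 to align 8 for pid
  pid at 8 (size 8, align 8) → ends 16
  start_time at 16 (size 8, align 8) → ends 24
  rss at 24 (size 4, align 4) → ends 28
  pad 4 to align 8 for gid
  gid at 32 (size 72, align 8) → ends 104
  cpu at 104 (size 2, align 2) → ends 106
  prio at 106 (size 2, align 2) → ends 108
  lock at 108 (size 28, align 4) → ends 136
  total 136 bytes, alignment 8
packed(2) layout:
  uid at 0 (size 2, align 2) → ends 2
  state at 2 (size 1, align 1) → ends 3
  pad 1 to align 2 for pid
  pid at 4 (size 8, align 2) → ends 12
  start_time at 12 (size 8, align 2) → ends 20
  rss at 20 (size 4, align 2) → ends 24
  gid at 24 (size 72, align 2) → ends 96
  cpu at 96 (size 2, align 2) → ends 98
  prio at 98 (size 2, align 2) → ends 100
  lock at 100 (size 28, align 2) → ends 128
  total 128 bytes, alignment 2
136 − 128 = 8

8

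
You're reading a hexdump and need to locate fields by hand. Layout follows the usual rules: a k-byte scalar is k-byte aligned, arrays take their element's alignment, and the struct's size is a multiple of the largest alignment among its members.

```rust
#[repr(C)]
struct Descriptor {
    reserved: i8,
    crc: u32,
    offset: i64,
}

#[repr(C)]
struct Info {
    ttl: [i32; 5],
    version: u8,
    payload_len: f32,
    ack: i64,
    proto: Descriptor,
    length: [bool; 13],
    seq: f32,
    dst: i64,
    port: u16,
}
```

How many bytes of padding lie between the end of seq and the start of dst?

Descriptor: reserved at 0 (size 1, align 1) → ends 1; pad 3 to align 4 for crc; crc at 4 (size 4, align 4) → ends 8; offset at 8 (size 8, align 8) → ends 16; total 16 bytes, alignment 8
ttl at 0 (size 20, align 4) → ends 20
version at 20 (size 1, align 1) → ends 21
pad 3 to align 4 for payload_len
payload_len at 24 (size 4, align 4) → ends 28
pad 4 to align 8 for ack
ack at 32 (size 8, align 8) → ends 40
proto at 40 (size 16, align 8) → ends 56
length at 56 (size 13, align 1) → ends 69
pad 3 to align 4 for seq
seq at 72 (size 4, align 4) → ends 76
pad 4 to align 8 for dst
dst at 80 (size 8, align 8) → ends 88

4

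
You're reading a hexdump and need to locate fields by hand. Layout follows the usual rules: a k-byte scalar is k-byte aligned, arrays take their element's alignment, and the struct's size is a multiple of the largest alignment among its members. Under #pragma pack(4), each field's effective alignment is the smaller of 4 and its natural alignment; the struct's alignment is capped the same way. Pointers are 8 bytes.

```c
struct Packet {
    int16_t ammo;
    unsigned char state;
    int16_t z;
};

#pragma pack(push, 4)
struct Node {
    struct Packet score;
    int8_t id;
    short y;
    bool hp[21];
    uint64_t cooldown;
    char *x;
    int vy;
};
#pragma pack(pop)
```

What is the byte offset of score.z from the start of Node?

4

Packet: @0: ammo [2B, align 2] → 2; @2: state [1B, align 1] → 3; +1 pad (align 2); @4: z [2B, align 2] → 6; size 6, align 2
@0: score [6B, align 2] → 6
within Packet: z at 4
0 + 4 = 4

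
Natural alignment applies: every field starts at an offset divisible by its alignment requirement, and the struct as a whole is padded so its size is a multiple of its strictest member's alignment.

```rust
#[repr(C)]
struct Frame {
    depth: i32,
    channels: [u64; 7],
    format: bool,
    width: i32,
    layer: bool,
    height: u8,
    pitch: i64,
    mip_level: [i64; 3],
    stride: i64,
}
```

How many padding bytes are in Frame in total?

0..4  depth  (4B, 4-aligned)
4..8  -- padding (4B)
8..64  channels  (56B, 8-aligned)
64..65  format  (1B, 1-aligned)
65..68  -- padding (3B)
68..72  width  (4B, 4-aligned)
72..73  layer  (1B, 1-aligned)
73..74  height  (1B, 1-aligned)
74..80  -- padding (6B)
80..88  pitch  (8B, 8-aligned)
88..112  mip_level  (24B, 8-aligned)
112..120  stride  (8B, 8-aligned)
sizeof = 120, alignof = 8
data bytes 107, size 120 → padding 13

13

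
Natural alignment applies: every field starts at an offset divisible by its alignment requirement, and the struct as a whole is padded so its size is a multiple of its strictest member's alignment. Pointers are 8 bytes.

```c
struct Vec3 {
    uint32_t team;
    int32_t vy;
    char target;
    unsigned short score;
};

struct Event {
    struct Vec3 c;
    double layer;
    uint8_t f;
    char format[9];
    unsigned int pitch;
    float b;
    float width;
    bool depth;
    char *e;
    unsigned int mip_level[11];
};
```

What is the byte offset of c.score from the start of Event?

10

Vec3: team at 0 (size 4, align 4) → ends 4; vy at 4 (size 4, align 4) → ends 8; target at 8 (size 1, align 1) → ends 9; pad 1 to align 2 for score; score at 10 (size 2, align 2) → ends 12; total 12 bytes, alignment 4
c at 0 (size 12, align 4) → ends 12
within Vec3: score at 10
0 + 10 = 10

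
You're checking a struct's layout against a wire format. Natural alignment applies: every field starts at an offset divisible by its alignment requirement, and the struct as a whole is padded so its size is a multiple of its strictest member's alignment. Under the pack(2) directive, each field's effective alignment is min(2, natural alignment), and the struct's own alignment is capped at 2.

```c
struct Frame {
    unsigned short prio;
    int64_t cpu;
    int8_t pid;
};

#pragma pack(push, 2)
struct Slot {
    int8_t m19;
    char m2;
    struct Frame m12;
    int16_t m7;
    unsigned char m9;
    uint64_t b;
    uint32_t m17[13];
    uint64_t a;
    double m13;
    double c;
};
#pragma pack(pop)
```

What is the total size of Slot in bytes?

Frame: @0: prio [2B, align 2] → 2; +6 pad (align 8); @8: cpu [8B, align 8] → 16; @16: pid [1B, align 1] → 17; +7 tail pad (align 8); size 24, align 8
@0: m19 [1B, align 1] → 1
@1: m2 [1B, align 1] → 2
@2: m12 [24B, align 2] → 26
@26: m7 [2B, align 2] → 28
@28: m9 [1B, align 1] → 29
+1 pad (align 2)
@30: b [8B, align 2] → 38
@38: m17 [52B, align 2] → 90
@90: a [8B, align 2] → 98
@98: m13 [8B, align 2] → 106
@106: c [8B, align 2] → 114
size 114, align 2

114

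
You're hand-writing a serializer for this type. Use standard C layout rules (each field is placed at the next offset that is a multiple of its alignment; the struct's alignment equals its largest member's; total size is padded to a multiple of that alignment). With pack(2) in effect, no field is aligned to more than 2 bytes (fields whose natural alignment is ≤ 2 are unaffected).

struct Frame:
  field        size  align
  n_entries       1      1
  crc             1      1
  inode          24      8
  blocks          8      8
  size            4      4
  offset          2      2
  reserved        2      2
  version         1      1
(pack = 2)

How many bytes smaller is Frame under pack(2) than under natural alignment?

12

natural layout:
  @0: n_entries [1B, align 1] → 1
  @1: crc [1B, align 1] → 2
  +6 pad (align 8)
  @8: inode [24B, align 8] → 32
  @32: blocks [8B, align 8] → 40
  @40: size [4B, align 4] → 44
  @44: offset [2B, align 2] → 46
  @46: reserved [2B, align 2] → 48
  @48: version [1B, align 1] → 49
  +7 tail pad (align 8)
  size 56, align 8
packed(2) layout:
  @0: n_entries [1B, align 1] → 1
  @1: crc [1B, align 1] → 2
  @2: inode [24B, align 2] → 26
  @26: blocks [8B, align 2] → 34
  @34: size [4B, align 2] → 38
  @38: offset [2B, align 2] → 40
  @40: reserved [2B, align 2] → 42
  @42: version [1B, align 1] → 43
  +1 tail pad (align 2)
  size 44, align 2
56 − 44 = 12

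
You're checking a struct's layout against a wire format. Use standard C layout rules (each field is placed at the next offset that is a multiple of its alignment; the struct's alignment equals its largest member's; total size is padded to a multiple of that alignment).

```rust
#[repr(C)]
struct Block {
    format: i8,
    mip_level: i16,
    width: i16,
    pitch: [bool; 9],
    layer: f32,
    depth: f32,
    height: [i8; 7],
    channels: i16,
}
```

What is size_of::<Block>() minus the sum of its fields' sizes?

5

format at 0 (size 1, align 1) → ends 1
pad 1 to align 2 for mip_level
mip_level at 2 (size 2, align 2) → ends 4
width at 4 (size 2, align 2) → ends 6
pitch at 6 (size 9, align 1) → ends 15
pad 1 to align 4 for layer
layer at 16 (size 4, align 4) → ends 20
depth at 20 (size 4, align 4) → ends 24
height at 24 (size 7, align 1) → ends 31
pad 1 to align 2 for channels
channels at 32 (size 2, align 2) → ends 34
tail pad 2 to reach multiple of 4
total 36 bytes, alignment 4
data bytes 31, size 36 → padding 5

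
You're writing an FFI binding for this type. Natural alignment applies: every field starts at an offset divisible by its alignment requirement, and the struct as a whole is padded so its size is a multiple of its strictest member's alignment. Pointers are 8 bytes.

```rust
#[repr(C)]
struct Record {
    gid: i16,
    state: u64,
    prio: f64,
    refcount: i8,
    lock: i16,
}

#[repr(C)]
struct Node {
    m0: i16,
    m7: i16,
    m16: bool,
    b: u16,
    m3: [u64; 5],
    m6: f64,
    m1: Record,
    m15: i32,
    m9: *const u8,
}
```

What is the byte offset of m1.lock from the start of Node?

Record: @0: gid [2B, align 2] → 2; +6 pad (align 8); @8: state [8B, align 8] → 16; @16: prio [8B, align 8] → 24; @24: refcount [1B, align 1] → 25; +1 pad (align 2); @26: lock [2B, align 2] → 28; +4 tail pad (align 8); size 32, align 8
@0: m0 [2B, align 2] → 2
@2: m7 [2B, align 2] → 4
@4: m16 [1B, align 1] → 5
+1 pad (align 2)
@6: b [2B, align 2] → 8
@8: m3 [40B, align 8] → 48
@48: m6 [8B, align 8] → 56
@56: m1 [32B, align 8] → 88
within Record: lock at 26
56 + 26 = 82

82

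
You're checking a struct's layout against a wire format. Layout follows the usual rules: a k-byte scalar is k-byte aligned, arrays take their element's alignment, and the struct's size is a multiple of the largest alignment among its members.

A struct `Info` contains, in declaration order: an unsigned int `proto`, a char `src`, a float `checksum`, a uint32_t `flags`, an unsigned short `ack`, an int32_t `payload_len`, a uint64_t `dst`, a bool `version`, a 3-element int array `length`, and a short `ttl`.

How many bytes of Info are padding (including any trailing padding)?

proto at 0 (size 4, align 4) → ends 4
src at 4 (size 1, align 1) → ends 5
pad 3 to align 4 for checksum
checksum at 8 (size 4, align 4) → ends 12
flags at 12 (size 4, align 4) → ends 16
ack at 16 (size 2, align 2) → ends 18
pad 2 to align 4 for payload_len
payload_len at 20 (size 4, align 4) → ends 24
dst at 24 (size 8, align 8) → ends 32
version at 32 (size 1, align 1) → ends 33
pad 3 to align 4 for length
length at 36 (size 12, align 4) → ends 48
ttl at 48 (size 2, align 2) → ends 50
tail pad 6 to reach multiple of 8
total 56 bytes, alignment 8
data bytes 42, size 56 → padding 14

14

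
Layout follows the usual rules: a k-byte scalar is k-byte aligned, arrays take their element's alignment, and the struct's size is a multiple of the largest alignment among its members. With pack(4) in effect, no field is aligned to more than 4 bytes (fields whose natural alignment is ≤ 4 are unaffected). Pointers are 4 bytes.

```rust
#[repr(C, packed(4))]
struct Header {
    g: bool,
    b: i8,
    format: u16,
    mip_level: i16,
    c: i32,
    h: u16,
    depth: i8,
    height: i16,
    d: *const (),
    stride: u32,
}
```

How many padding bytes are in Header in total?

5

@0: g [1B, align 1] → 1
@1: b [1B, align 1] → 2
@2: format [2B, align 2] → 4
@4: mip_level [2B, align 2] → 6
+2 pad (align 4)
@8: c [4B, align 4] → 12
@12: h [2B, align 2] → 14
@14: depth [1B, align 1] → 15
+1 pad (align 2)
@16: height [2B, align 2] → 18
+2 pad (align 4)
@20: d [4B, align 4] → 24
@24: stride [4B, align 4] → 28
size 28, align 4
data bytes 23, size 28 → padding 5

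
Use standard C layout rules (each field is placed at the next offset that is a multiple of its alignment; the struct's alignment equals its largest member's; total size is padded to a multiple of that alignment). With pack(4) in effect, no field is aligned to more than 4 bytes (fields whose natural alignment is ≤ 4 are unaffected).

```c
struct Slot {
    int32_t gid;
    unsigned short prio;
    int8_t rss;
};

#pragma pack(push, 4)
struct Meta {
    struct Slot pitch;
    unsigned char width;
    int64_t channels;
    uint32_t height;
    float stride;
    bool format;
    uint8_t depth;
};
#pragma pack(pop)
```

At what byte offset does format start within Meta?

Slot: gid at 0 (size 4, align 4) → ends 4; prio at 4 (size 2, align 2) → ends 6; rss at 6 (size 1, align 1) → ends 7; tail pad 1 to reach multiple of 4; total 8 bytes, alignment 4
pitch at 0 (size 8, align 4) → ends 8
width at 8 (size 1, align 1) → ends 9
pad 3 to align 4 for channels
channels at 12 (size 8, align 4) → ends 20
height at 20 (size 4, align 4) → ends 24
stride at 24 (size 4, align 4) → ends 28
format at 28 (size 1, align 1) → ends 29

28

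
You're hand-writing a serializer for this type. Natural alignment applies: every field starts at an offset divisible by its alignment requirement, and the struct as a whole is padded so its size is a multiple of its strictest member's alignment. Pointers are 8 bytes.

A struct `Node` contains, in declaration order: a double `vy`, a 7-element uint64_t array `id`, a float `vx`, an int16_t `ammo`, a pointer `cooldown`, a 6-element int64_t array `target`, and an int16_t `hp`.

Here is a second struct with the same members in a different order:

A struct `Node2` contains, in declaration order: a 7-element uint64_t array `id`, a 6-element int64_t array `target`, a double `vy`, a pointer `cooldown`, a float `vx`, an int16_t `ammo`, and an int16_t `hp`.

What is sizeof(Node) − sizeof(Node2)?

0..8  vy  (8B, 8-aligned)
8..64  id  (56B, 8-aligned)
64..68  vx  (4B, 4-aligned)
68..70  ammo  (2B, 2-aligned)
70..72  -- padding (2B)
72..80  cooldown  (8B, 8-aligned)
80..128  target  (48B, 8-aligned)
128..130  hp  (2B, 2-aligned)
130..136  -- tail padding (6B)
sizeof = 136, alignof = 8
— Node2 —
0..56  id  (56B, 8-aligned)
56..104  target  (48B, 8-aligned)
104..112  vy  (8B, 8-aligned)
112..120  cooldown  (8B, 8-aligned)
120..124  vx  (4B, 4-aligned)
124..126  ammo  (2B, 2-aligned)
126..128  hp  (2B, 2-aligned)
sizeof = 128, alignof = 8
136 − 128 = 8

8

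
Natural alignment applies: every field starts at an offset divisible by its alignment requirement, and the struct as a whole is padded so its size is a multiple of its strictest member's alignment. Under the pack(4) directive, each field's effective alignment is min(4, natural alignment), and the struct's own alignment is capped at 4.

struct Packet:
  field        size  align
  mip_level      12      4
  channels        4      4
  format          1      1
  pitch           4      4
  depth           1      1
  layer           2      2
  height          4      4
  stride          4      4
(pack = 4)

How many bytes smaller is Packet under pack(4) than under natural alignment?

natural layout:
  0..12  mip_level  (12B, 4-aligned)
  12..16  channels  (4B, 4-aligned)
  16..17  format  (1B, 1-aligned)
  17..20  -- padding (3B)
  20..24  pitch  (4B, 4-aligned)
  24..25  depth  (1B, 1-aligned)
  25..26  -- padding (1B)
  26..28  layer  (2B, 2-aligned)
  28..32  height  (4B, 4-aligned)
  32..36  stride  (4B, 4-aligned)
  sizeof = 36, alignof = 4
packed(4) layout:
  0..12  mip_level  (12B, 4-aligned)
  12..16  channels  (4B, 4-aligned)
  16..17  format  (1B, 1-aligned)
  17..20  -- padding (3B)
  20..24  pitch  (4B, 4-aligned)
  24..25  depth  (1B, 1-aligned)
  25..26  -- padding (1B)
  26..28  layer  (2B, 2-aligned)
  28..32  height  (4B, 4-aligned)
  32..36  stride  (4B, 4-aligned)
  sizeof = 36, alignof = 4
36 − 36 = 0

0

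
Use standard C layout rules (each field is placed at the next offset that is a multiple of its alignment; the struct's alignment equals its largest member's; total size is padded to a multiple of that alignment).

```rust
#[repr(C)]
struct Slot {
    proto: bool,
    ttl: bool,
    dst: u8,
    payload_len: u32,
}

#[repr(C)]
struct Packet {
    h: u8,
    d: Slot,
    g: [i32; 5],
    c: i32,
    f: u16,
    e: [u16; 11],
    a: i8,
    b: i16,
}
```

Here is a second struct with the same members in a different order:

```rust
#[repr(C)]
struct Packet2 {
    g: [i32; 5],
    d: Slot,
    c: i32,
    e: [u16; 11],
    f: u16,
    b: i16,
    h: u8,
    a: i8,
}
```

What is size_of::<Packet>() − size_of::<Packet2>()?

Slot: proto at 0 (size 1, align 1) → ends 1; ttl at 1 (size 1, align 1) → ends 2; dst at 2 (size 1, align 1) → ends 3; pad 1 to align 4 for payload_len; payload_len at 4 (size 4, align 4) → ends 8; total 8 bytes, alignment 4
h at 0 (size 1, align 1) → ends 1
pad 3 to align 4 for d
d at 4 (size 8, align 4) → ends 12
g at 12 (size 20, align 4) → ends 32
c at 32 (size 4, align 4) → ends 36
f at 36 (size 2, align 2) → ends 38
e at 38 (size 22, align 2) → ends 60
a at 60 (size 1, align 1) → ends 61
pad 1 to align 2 for b
b at 62 (size 2, align 2) → ends 64
total 64 bytes, alignment 4
— Packet2 —
g at 0 (size 20, align 4) → ends 20
d at 20 (size 8, align 4) → ends 28
c at 28 (size 4, align 4) → ends 32
e at 32 (size 22, align 2) → ends 54
f at 54 (size 2, align 2) → ends 56
b at 56 (size 2, align 2) → ends 58
h at 58 (size 1, align 1) → ends 59
a at 59 (size 1, align 1) → ends 60
total 60 bytes, alignment 4
64 − 60 = 4

4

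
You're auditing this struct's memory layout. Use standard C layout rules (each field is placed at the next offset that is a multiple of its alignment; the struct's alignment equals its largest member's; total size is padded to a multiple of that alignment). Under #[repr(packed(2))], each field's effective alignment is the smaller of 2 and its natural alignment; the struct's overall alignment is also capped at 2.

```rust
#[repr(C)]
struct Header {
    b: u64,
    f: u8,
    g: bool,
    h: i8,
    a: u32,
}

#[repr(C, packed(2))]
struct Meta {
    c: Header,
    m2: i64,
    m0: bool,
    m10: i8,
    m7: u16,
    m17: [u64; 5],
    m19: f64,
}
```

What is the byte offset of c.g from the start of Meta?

Header: 0..8  b  (8B, 8-aligned); 8..9  f  (1B, 1-aligned); 9..10  g  (1B, 1-aligned); 10..11  h  (1B, 1-aligned); 11..12  -- padding (1B); 12..16  a  (4B, 4-aligned); sizeof = 16, alignof = 8
0..16  c  (16B, 2-aligned)
within Header: g at 9
0 + 9 = 9

9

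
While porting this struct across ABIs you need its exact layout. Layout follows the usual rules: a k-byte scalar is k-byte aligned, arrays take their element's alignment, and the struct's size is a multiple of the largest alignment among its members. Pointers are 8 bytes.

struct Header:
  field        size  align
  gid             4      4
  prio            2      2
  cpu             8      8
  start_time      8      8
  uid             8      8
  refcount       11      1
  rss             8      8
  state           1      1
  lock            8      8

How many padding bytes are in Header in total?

14

0..4  gid  (4B, 4-aligned)
4..6  prio  (2B, 2-aligned)
6..8  -- padding (2B)
8..16  cpu  (8B, 8-aligned)
16..24  start_time  (8B, 8-aligned)
24..32  uid  (8B, 8-aligned)
32..43  refcount  (11B, 1-aligned)
43..48  -- padding (5B)
48..56  rss  (8B, 8-aligned)
56..57  state  (1B, 1-aligned)
57..64  -- padding (7B)
64..72  lock  (8B, 8-aligned)
sizeof = 72, alignof = 8
data bytes 58, size 72 → padding 14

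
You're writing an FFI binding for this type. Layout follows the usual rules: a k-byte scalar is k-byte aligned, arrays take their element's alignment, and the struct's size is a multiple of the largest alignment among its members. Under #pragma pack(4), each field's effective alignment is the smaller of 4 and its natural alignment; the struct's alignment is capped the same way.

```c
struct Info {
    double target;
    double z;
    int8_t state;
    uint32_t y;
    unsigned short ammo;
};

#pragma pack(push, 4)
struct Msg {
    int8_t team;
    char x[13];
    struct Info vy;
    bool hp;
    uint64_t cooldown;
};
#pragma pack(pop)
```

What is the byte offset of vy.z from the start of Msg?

24

Info: 0..8  target  (8B, 8-aligned); 8..16  z  (8B, 8-aligned); 16..17  state  (1B, 1-aligned); 17..20  -- padding (3B); 20..24  y  (4B, 4-aligned); 24..26  ammo  (2B, 2-aligned); 26..32  -- tail padding (6B); sizeof = 32, alignof = 8
0..1  team  (1B, 1-aligned)
1..14  x  (13B, 1-aligned)
14..16  -- padding (2B)
16..48  vy  (32B, 4-aligned)
within Info: z at 8
16 + 8 = 24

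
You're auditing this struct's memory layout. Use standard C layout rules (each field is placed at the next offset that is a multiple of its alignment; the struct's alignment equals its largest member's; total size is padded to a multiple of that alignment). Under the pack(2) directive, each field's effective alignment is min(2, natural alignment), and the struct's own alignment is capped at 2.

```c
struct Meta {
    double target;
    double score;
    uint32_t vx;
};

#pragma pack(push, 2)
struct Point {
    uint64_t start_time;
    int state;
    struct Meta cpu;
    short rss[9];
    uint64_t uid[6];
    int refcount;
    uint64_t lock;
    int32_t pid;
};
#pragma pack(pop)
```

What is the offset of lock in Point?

Meta: target at 0 (size 8, align 8) → ends 8; score at 8 (size 8, align 8) → ends 16; vx at 16 (size 4, align 4) → ends 20; tail pad 4 to reach multiple of 8; total 24 bytes, alignment 8
start_time at 0 (size 8, align 2) → ends 8
state at 8 (size 4, align 2) → ends 12
cpu at 12 (size 24, align 2) → ends 36
rss at 36 (size 18, align 2) → ends 54
uid at 54 (size 48, align 2) → ends 102
refcount at 102 (size 4, align 2) → ends 106
lock at 106 (size 8, align 2) → ends 114

106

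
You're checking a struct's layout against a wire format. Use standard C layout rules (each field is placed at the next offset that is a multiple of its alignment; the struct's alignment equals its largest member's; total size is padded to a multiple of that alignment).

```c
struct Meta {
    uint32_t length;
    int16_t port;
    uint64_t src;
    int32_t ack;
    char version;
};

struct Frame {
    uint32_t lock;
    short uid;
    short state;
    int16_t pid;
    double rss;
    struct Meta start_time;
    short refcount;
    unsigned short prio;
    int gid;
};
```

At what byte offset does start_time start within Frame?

Meta: length at 0 (size 4, align 4) → ends 4; port at 4 (size 2, align 2) → ends 6; pad 2 to align 8 for src; src at 8 (size 8, align 8) → ends 16; ack at 16 (size 4, align 4) → ends 20; version at 20 (size 1, align 1) → ends 21; tail pad 3 to reach multiple of 8; total 24 bytes, alignment 8
lock at 0 (size 4, align 4) → ends 4
uid at 4 (size 2, align 2) → ends 6
state at 6 (size 2, align 2) → ends 8
pid at 8 (size 2, align 2) → ends 10
pad 6 to align 8 for rss
rss at 16 (size 8, align 8) → ends 24
start_time at 24 (size 24, align 8) → ends 48

24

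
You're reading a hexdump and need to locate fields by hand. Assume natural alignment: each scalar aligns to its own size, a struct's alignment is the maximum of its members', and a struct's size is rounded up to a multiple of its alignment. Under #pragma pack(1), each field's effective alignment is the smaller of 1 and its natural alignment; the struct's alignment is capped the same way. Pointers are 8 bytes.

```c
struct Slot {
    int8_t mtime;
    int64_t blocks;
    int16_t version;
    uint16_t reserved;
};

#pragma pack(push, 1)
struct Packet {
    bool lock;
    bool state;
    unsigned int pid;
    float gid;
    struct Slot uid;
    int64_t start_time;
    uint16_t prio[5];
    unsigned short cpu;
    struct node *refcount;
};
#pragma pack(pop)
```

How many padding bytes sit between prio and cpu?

0

Slot: @0: mtime [1B, align 1] → 1; +7 pad (align 8); @8: blocks [8B, align 8] → 16; @16: version [2B, align 2] → 18; @18: reserved [2B, align 2] → 20; +4 tail pad (align 8); size 24, align 8
@0: lock [1B, align 1] → 1
@1: state [1B, align 1] → 2
@2: pid [4B, align 1] → 6
@6: gid [4B, align 1] → 10
@10: uid [24B, align 1] → 34
@34: start_time [8B, align 1] → 42
@42: prio [10B, align 1] → 52
@52: cpu [2B, align 1] → 54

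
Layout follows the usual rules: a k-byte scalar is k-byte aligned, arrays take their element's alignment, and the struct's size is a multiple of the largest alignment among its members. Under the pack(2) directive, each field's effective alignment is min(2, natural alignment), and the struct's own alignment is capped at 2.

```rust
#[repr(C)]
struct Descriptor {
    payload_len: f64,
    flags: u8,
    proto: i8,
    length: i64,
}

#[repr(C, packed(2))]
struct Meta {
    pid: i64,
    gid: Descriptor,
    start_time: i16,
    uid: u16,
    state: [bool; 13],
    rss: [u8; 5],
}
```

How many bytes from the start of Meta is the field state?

Descriptor: 0..8  payload_len  (8B, 8-aligned); 8..9  flags  (1B, 1-aligned); 9..10  proto  (1B, 1-aligned); 10..16  -- padding (6B); 16..24  length  (8B, 8-aligned); sizeof = 24, alignof = 8
0..8  pid  (8B, 2-aligned)
8..32  gid  (24B, 2-aligned)
32..34  start_time  (2B, 2-aligned)
34..36  uid  (2B, 2-aligned)
36..49  state  (13B, 1-aligned)

36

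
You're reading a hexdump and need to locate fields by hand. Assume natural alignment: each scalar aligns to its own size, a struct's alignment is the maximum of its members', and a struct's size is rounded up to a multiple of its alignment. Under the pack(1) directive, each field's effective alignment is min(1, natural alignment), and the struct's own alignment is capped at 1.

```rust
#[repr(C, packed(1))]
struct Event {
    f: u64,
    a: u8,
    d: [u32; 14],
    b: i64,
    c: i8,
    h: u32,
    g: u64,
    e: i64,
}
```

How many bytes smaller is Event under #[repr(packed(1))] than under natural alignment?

natural layout:
  @0: f [8B, align 8] → 8
  @8: a [1B, align 1] → 9
  +3 pad (align 4)
  @12: d [56B, align 4] → 68
  +4 pad (align 8)
  @72: b [8B, align 8] → 80
  @80: c [1B, align 1] → 81
  +3 pad (align 4)
  @84: h [4B, align 4] → 88
  @88: g [8B, align 8] → 96
  @96: e [8B, align 8] → 104
  size 104, align 8
packed(1) layout:
  @0: f [8B, align 1] → 8
  @8: a [1B, align 1] → 9
  @9: d [56B, align 1] → 65
  @65: b [8B, align 1] → 73
  @73: c [1B, align 1] → 74
  @74: h [4B, align 1] → 78
  @78: g [8B, align 1] → 86
  @86: e [8B, align 1] → 94
  size 94, align 1
104 − 94 = 10

10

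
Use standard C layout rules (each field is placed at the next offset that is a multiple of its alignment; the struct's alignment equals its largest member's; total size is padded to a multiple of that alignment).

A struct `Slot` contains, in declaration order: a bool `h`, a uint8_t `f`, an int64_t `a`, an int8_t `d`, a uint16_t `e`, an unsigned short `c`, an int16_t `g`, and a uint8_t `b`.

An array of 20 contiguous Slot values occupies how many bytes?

640

h at 0 (size 1, align 1) → ends 1
f at 1 (size 1, align 1) → ends 2
pad 6 to align 8 for a
a at 8 (size 8, align 8) → ends 16
d at 16 (size 1, align 1) → ends 17
pad 1 to align 2 for e
e at 18 (size 2, align 2) → ends 20
c at 20 (size 2, align 2) → ends 22
g at 22 (size 2, align 2) → ends 24
b at 24 (size 1, align 1) → ends 25
tail pad 7 to reach multiple of 8
total 32 bytes, alignment 8
array of 20: 20 × 32 = 640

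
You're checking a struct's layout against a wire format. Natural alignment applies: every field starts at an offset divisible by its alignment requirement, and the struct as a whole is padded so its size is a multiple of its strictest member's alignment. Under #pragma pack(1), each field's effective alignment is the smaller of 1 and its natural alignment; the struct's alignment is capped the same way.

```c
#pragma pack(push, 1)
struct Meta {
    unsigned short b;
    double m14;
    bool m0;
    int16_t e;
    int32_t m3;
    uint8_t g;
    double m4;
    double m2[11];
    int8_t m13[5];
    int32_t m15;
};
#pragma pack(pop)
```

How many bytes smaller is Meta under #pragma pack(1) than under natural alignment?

21

natural layout:
  b at 0 (size 2, align 2) → ends 2
  pad 6 to align 8 for m14
  m14 at 8 (size 8, align 8) → ends 16
  m0 at 16 (size 1, align 1) → ends 17
  pad 1 to align 2 for e
  e at 18 (size 2, align 2) → ends 20
  m3 at 20 (size 4, align 4) → ends 24
  g at 24 (size 1, align 1) → ends 25
  pad 7 to align 8 for m4
  m4 at 32 (size 8, align 8) → ends 40
  m2 at 40 (size 88, align 8) → ends 128
  m13 at 128 (size 5, align 1) → ends 133
  pad 3 to align 4 for m15
  m15 at 136 (size 4, align 4) → ends 140
  tail pad 4 to reach multiple of 8
  total 144 bytes, alignment 8
packed(1) layout:
  b at 0 (size 2, align 1) → ends 2
  m14 at 2 (size 8, align 1) → ends 10
  m0 at 10 (size 1, align 1) → ends 11
  e at 11 (size 2, align 1) → ends 13
  m3 at 13 (size 4, align 1) → ends 17
  g at 17 (size 1, align 1) → ends 18
  m4 at 18 (size 8, align 1) → ends 26
  m2 at 26 (size 88, align 1) → ends 114
  m13 at 114 (size 5, align 1) → ends 119
  m15 at 119 (size 4, align 1) → ends 123
  total 123 bytes, alignment 1
144 − 123 = 21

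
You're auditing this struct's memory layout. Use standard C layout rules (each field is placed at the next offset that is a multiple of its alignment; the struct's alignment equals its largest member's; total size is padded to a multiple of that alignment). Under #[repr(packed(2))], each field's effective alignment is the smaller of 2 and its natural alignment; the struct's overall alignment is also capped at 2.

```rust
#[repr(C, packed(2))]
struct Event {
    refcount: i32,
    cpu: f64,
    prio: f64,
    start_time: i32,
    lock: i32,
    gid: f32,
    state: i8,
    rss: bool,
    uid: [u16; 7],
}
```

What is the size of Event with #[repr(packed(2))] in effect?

48

@0: refcount [4B, align 2] → 4
@4: cpu [8B, align 2] → 12
@12: prio [8B, align 2] → 20
@20: start_time [4B, align 2] → 24
@24: lock [4B, align 2] → 28
@28: gid [4B, align 2] → 32
@32: state [1B, align 1] → 33
@33: rss [1B, align 1] → 34
@34: uid [14B, align 2] → 48
size 48, align 2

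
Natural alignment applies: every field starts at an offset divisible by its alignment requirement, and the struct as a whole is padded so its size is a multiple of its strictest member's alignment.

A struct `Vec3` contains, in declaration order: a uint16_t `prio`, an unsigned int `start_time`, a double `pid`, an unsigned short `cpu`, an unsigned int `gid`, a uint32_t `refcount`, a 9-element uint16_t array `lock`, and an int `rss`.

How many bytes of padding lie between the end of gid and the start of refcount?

0

@0: prio [2B, align 2] → 2
+2 pad (align 4)
@4: start_time [4B, align 4] → 8
@8: pid [8B, align 8] → 16
@16: cpu [2B, align 2] → 18
+2 pad (align 4)
@20: gid [4B, align 4] → 24
@24: refcount [4B, align 4] → 28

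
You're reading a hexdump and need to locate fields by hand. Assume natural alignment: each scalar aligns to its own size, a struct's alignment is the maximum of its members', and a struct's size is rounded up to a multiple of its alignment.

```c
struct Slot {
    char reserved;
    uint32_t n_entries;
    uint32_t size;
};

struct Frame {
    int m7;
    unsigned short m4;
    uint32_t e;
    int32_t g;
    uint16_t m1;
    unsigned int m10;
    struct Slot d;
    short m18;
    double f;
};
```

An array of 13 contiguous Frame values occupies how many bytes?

624

Slot: reserved at 0 (size 1, align 1) → ends 1; pad 3 to align 4 for n_entries; n_entries at 4 (size 4, align 4) → ends 8; size at 8 (size 4, align 4) → ends 12; total 12 bytes, alignment 4
m7 at 0 (size 4, align 4) → ends 4
m4 at 4 (size 2, align 2) → ends 6
pad 2 to align 4 for e
e at 8 (size 4, align 4) → ends 12
g at 12 (size 4, align 4) → ends 16
m1 at 16 (size 2, align 2) → ends 18
pad 2 to align 4 for m10
m10 at 20 (size 4, align 4) → ends 24
d at 24 (size 12, align 4) → ends 36
m18 at 36 (size 2, align 2) → ends 38
pad 2 to align 8 for f
f at 40 (size 8, align 8) → ends 48
total 48 bytes, alignment 8
array of 13: 13 × 48 = 624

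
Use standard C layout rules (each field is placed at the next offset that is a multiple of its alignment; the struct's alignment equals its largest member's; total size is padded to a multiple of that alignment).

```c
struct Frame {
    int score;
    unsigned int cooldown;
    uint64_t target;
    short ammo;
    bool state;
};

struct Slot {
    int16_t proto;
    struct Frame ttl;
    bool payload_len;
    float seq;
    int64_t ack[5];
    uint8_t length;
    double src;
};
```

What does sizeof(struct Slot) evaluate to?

Frame: @0: score [4B, align 4] → 4; @4: cooldown [4B, align 4] → 8; @8: target [8B, align 8] → 16; @16: ammo [2B, align 2] → 18; @18: state [1B, align 1] → 19; +5 tail pad (align 8); size 24, align 8
@0: proto [2B, align 2] → 2
+6 pad (align 8)
@8: ttl [24B, align 8] → 32
@32: payload_len [1B, align 1] → 33
+3 pad (align 4)
@36: seq [4B, align 4] → 40
@40: ack [40B, align 8] → 80
@80: length [1B, align 1] → 81
+7 pad (align 8)
@88: src [8B, align 8] → 96
size 96, align 8

96 bytes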